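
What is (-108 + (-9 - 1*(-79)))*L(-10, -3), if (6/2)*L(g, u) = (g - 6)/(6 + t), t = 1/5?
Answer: 3040/93 ≈ 32.688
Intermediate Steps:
t = 1/5 ≈ 0.20000
L(g, u) = -10/31 + 5*g/93 (L(g, u) = ((g - 6)/(6 + 1/5))/3 = ((-6 + g)/(31/5))/3 = ((-6 + g)*(5/31))/3 = (-30/31 + 5*g/31)/3 = -10/31 + 5*g/93)
(-108 + (-9 - 1*(-79)))*L(-10, -3) = (-108 + (-9 - 1*(-79)))*(-10/31 + (5/93)*(-10)) = (-108 + (-9 + 79))*(-10/31 - 50/93) = (-108 + 70)*(-80/93) = -38*(-80/93) = 3040/93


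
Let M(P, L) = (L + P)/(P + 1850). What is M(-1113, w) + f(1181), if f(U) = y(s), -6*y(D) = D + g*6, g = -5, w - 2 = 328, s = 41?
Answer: -12805/4422 ≈ -2.8957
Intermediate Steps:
w = 330 (w = 2 + 328 = 330)
y(D) = 5 - D/6 (y(D) = -(D - 5*6)/6 = -(D - 30)/6 = -(-30 + D)/6 = 5 - D/6)
M(P, L) = (L + P)/(1850 + P)
f(U) = -11/6 (f(U) = 5 - 1/6*41 = 5 - 41/6 = -11/6)
M(-1113, w) + f(1181) = (330 - 1113)/(1850 - 1113) - 11/6 = -783/737 - 11/6 = -12805/4422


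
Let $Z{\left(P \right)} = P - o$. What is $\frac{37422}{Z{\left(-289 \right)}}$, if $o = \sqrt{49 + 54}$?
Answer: $- \frac{1802493}{13903} + \frac{6237 \sqrt{103}}{13903} \approx -125.09$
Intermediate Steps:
$o = \sqrt{103} \approx 10.149$
$Z{\left(P \right)} = P - \sqrt{103}$
$\frac{37422}{Z{\left(-289 \right)}} = \frac{37422}{-289 - \sqrt{103}}$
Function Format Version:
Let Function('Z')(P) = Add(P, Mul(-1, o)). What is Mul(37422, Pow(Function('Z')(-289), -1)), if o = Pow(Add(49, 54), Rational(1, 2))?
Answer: Add(Rational(-1802493, 13903), Mul(Rational(6237, 13903), Pow(103, Rational(1, 2)))) ≈ -125.09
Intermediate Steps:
o = Pow(103, Rational(1, 2)) ≈ 10.149
Function('Z')(P) = Add(P, Mul(-1, Pow(103, Rational(1, 2))))
Mul(37422, Pow(Function('Z')(-289), -1)) = Mul(37422, Pow(Add(-289, Mul(-1, Pow(103, Rational(1, 2)))), -1))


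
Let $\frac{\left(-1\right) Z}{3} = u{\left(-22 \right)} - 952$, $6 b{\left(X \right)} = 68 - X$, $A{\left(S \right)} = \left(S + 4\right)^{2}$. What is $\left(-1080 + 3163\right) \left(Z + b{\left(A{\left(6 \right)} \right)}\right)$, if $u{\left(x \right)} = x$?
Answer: $\frac{18226250}{3} \approx 6.0754 \cdot 10^{6}$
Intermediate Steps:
$A{\left(S \right)} = \left(4 + S\right)^{2}$
$b{\left(X \right)} = \frac{34}{3} - \frac{X}{6}$ ($b{\left(X \right)} = \frac{68 - X}{6} = \frac{34}{3} - \frac{X}{6}$)
$Z = 2922$ ($Z = - 3 \left(-22 - 952\right) = \left(-3\right) \left(-974\right) = 2922$)
$\left(-1080 + 3163\right) \left(Z + b{\left(A{\left(6 \right)} \right)}\right) = \left(-1080 + 3163\right) \left(2922 + \left(\frac{34}{3} - \frac{\left(4 + 6\right)^{2}}{6}\right)\right) = 2083 \left(2922 + \left(\frac{34}{3} - \frac{10^{2}}{6}\right)\right) = 2083 \left(2922 + \left(\frac{34}{3} - \frac{50}{3}\right)\right) = 2083 \left(2922 - \frac{16}{3}\right) = 2083 \cdot \frac{8750}{3} = \frac{18226250}{3}$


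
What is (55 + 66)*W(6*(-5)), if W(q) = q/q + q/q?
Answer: 242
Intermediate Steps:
W(q) = 2 (W(q) = 1 + 1 = 2)
(55 + 66)*W(6*(-5)) = (55 + 66)*2 = 121*2 = 242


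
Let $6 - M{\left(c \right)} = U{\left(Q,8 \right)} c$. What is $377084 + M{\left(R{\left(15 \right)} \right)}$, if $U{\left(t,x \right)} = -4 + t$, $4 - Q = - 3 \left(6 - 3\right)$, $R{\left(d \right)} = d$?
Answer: $376955$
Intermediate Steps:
$Q = 13$ ($Q = 4 - - 3 \left(6 - 3\right) = 4 - \left(-3\right) 3 = 4 - -9 = 4 + 9 = 13$)
$M{\left(c \right)} = 6 - 9 c$ ($M{\left(c \right)} = 6 - \left(-4 + 13\right) c = 6 - 9 c$)
$377084 + M{\left(R{\left(15 \right)} \right)} = 377084 + \left(6 - 135\right) = 377084 - 129 = 376955$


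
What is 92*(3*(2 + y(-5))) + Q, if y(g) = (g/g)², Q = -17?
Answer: 811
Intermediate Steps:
y(g) = 1 (y(g) = 1² = 1)
92*(3*(2 + y(-5))) + Q = 92*(3*(2 + 1)) - 17 = 92*(3*3) - 17 = 92*9 - 17 = 828 - 17 = 811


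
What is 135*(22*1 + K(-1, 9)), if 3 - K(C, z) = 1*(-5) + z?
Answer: 2835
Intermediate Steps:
K(C, z) = 8 - z (K(C, z) = 3 - (1*(-5) + z) = 3 - (-5 + z) = 3 + (5 - z) = 8 - z)
135*(22*1 + K(-1, 9)) = 135*(22*1 + (8 - 1*9)) = 135*(22 + (8 - 9)) = 135*(22 - 1) = 135*21 = 2835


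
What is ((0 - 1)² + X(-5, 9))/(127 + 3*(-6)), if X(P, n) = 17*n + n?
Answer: 163/109 ≈ 1.4954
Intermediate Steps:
X(P, n) = 18*n
((0 - 1)² + X(-5, 9))/(127 + 3*(-6)) = ((0 - 1)² + 18*9)/(127 + 3*(-6)) = ((-1)² + 162)/(127 - 18) = (1 + 162)/109 = 163*(1/109) = 163/109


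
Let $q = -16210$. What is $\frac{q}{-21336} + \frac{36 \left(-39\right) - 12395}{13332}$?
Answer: $- \frac{271888}{987679} \approx -0.27528$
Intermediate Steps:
$\frac{q}{-21336} + \frac{36 \left(-39\right) - 12395}{13332} = - \frac{16210}{-21336} + \frac{36 \left(-39\right) - 12395}{13332} = \left(-16210\right) \left(- \frac{1}{21336}\right) + \left(-1404 - 12395\right) \frac{1}{13332} = \frac{8105}{10668} - \frac{13799}{13332} = - \frac{271888}{987679}$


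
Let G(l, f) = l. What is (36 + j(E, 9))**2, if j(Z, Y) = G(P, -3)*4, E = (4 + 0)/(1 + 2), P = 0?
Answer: 1296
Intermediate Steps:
E = 4/3 ≈ 1.3333
j(Z, Y) = 0 (j(Z, Y) = 0*4 = 0)
(36 + j(E, 9))**2 = (36 + 0)**2 = 36**2 = 1296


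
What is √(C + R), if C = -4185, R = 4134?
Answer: I*√51 ≈ 7.1414*I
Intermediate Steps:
√(C + R) = √(-4185 + 4134) = √(-51) = I*√51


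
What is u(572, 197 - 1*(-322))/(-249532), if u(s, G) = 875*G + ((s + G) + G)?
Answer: -455735/249532 ≈ -1.8264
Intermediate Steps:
u(s, G) = s + 877*G (u(s, G) = 875*G + ((G + s) + G) = 875*G + (s + 2*G) = s + 877*G)
u(572, 197 - 1*(-322))/(-249532) = (572 + 877*(197 - 1*(-322)))/(-249532) = (572 + 877*(197 + 322))*(-1/249532) = (572 + 877*519)*(-1/249532) = (572 + 455163)*(-1/249532) = 455735*(-1/249532) = -455735/249532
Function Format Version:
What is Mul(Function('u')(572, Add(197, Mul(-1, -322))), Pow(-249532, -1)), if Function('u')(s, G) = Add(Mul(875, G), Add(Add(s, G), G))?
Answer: Rational(-455735, 249532) ≈ -1.8264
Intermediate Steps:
Function('u')(s, G) = Add(s, Mul(877, G)) (Function('u')(s, G) = Add(Mul(875, G), Add(Add(G, s), G)) = Add(Mul(875, G), Add(s, Mul(2, G))) = Add(s, Mul(877, G)))
Mul(Function('u')(572, Add(197, Mul(-1, -322))), Pow(-249532, -1)) = Mul(Add(572, Mul(877, Add(197, Mul(-1, -322)))), Pow(-249532, -1)) = Mul(Add(572, Mul(877, Add(197, 322))), Rational(-1, 249532)) = Mul(Add(572, Mul(877, 519)), Rational(-1, 249532)) = Mul(Add(572, 455163), Rational(-1, 249532)) = Mul(455735, Rational(-1, 249532)) = Rational(-455735, 249532)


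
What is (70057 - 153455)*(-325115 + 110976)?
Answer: 17858764322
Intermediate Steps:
(70057 - 153455)*(-325115 + 110976) = -83398*(-214139) = 17858764322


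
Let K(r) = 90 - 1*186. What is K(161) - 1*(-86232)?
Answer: 86136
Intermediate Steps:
K(r) = -96 (K(r) = 90 - 186 = -96)
K(161) - 1*(-86232) = -96 - 1*(-86232) = -96 + 86232 = 86136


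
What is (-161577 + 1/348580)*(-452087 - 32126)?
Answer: 940416960473323/12020 ≈ 7.8238e+10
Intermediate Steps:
(-161577 + 1/348580)*(-452087 - 32126) = (-161577 + 1/348580)*(-484213) = -56322510659/348580*(-484213) = 940416960473323/12020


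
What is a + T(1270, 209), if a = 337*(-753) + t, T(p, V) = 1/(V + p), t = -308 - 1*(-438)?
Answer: -375120248/1479 ≈ -2.5363e+5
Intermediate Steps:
t = 130 (t = -308 + 438 = 130)
a = -253631 (a = 337*(-753) + 130 = -253761 + 130 = -253631)
a + T(1270, 209) = -253631 + 1/(209 + 1270) = -253631 + 1/1479 = -375120248/1479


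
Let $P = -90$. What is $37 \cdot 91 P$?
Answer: $-303030$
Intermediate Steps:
$37 \cdot 91 P = 37 \cdot 91 \left(-90\right) = 3367 \left(-90\right) = -303030$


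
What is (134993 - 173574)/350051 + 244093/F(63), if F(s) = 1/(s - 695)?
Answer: -54001239244157/350051 ≈ -1.5427e+8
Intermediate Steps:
F(s) = 1/(-695 + s)
(134993 - 173574)/350051 + 244093/F(63) = (134993 - 173574)/350051 + 244093/(1/(-695 + 63)) = -38581*1/350051 + 244093/(1/(-632)) = -38581/350051 + 244093/(-1/632) = -38581/350051 + 244093*(-632) = -38581/350051 - 154266776 = -54001239244157/350051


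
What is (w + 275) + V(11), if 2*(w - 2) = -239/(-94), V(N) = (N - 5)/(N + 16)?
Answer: 471211/1692 ≈ 278.49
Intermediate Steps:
V(N) = (-5 + N)/(16 + N)
w = 615/188 (w = 2 + (-239/(-94))/2 = 2 + (-239*(-1/94))/2 = 2 + (½)*(239/94) = 2 + 239/188 = 615/188 ≈ 3.2713)
(w + 275) + V(11) = (615/188 + 275) + (-5 + 11)/(16 + 11) = 52315/188 + 6/27 = 52315/188 + (1/27)*6 = 52315/188 + 2/9 = 471211/1692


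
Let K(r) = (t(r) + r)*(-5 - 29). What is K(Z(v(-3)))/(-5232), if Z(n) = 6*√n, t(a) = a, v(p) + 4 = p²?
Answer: 17*√5/218 ≈ 0.17437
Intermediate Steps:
v(p) = -4 + p²
K(r) = -68*r (K(r) = (r + r)*(-5 - 29) = (2*r)*(-34) = -68*r)
K(Z(v(-3)))/(-5232) = -408*√(-4 + (-3)²)/(-5232) = -408*√(-4 + 9)*(-1/5232) = -408*√5*(-1/5232) = 17*√5/218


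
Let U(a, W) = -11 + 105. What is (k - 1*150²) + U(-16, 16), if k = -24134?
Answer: -46540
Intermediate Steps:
U(a, W) = 94
(k - 1*150²) + U(-16, 16) = (-24134 - 1*150²) + 94 = (-24134 - 1*22500) + 94 = (-24134 - 22500) + 94 = -46634 + 94 = -46540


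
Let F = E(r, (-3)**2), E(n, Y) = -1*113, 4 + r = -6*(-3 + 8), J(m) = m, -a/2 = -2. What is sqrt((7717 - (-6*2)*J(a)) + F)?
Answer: 2*sqrt(1913) ≈ 87.476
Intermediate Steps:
a = 4 (a = -2*(-2) = 4)
r = -34 (r = -4 - 6*(-3 + 8) = -4 - 6*5 = -4 - 30 = -34)
E(n, Y) = -113
F = -113
sqrt((7717 - (-6*2)*J(a)) + F) = sqrt((7717 - (-6*2)*4) - 113) = sqrt((7717 - (-12)*4) - 113) = sqrt((7717 - 1*(-48)) - 113) = sqrt((7717 + 48) - 113) = sqrt(7765 - 113) = sqrt(7652) = 2*sqrt(1913)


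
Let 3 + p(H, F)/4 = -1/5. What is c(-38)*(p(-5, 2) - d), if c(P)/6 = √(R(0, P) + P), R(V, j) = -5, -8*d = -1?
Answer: -1551*I*√43/20 ≈ -508.53*I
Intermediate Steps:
d = ⅛ (d = -⅛*(-1) = ⅛ ≈ 0.12500)
p(H, F) = -64/5 (p(H, F) = -12 + 4*(-1/5) = -12 + 4*(-1*⅕) = -12 + 4*(-⅕) = -12 - ⅘ = -64/5)
c(P) = 6*√(-5 + P)
c(-38)*(p(-5, 2) - d) = (6*√(-5 - 38))*(-64/5 - 1*⅛) = (6*√(-43))*(-64/5 - ⅛) = (6*(I*√43))*(-517/40) = (6*I*√43)*(-517/40) = -1551*I*√43/20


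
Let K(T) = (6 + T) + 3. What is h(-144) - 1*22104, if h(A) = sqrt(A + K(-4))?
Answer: -22104 + I*sqrt(139) ≈ -22104.0 + 11.79*I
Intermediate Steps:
K(T) = 9 + T
h(A) = sqrt(5 + A) (h(A) = sqrt(A + (9 - 4)) = sqrt(A + 5) = sqrt(5 + A))
h(-144) - 1*22104 = sqrt(5 - 144) - 1*22104 = sqrt(-139) - 22104 = I*sqrt(139) - 22104 = -22104 + I*sqrt(139)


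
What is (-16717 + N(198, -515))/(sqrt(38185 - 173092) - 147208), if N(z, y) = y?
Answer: 2536688256/21670330171 + 17232*I*sqrt(134907)/21670330171 ≈ 0.11706 + 0.00029207*I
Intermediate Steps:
(-16717 + N(198, -515))/(sqrt(38185 - 173092) - 147208) = (-16717 - 515)/(sqrt(38185 - 173092) - 147208) = -17232/(sqrt(-134907) - 147208) = -17232/(I*sqrt(134907) - 147208) = -17232/(-147208 + I*sqrt(134907))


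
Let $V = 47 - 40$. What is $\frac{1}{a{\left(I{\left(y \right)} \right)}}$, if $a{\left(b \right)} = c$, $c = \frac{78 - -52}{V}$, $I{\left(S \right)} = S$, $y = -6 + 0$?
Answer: $\frac{7}{130} \approx 0.053846$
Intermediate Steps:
$V = 7$ ($V = 47 - 40 = 7$)
$y = -6$
$c = \frac{130}{7}$ ($c = \frac{78 - -52}{7} = \left(78 + 52\right) \frac{1}{7} = 130 \cdot \frac{1}{7} = \frac{130}{7} \approx 18.571$)
$a{\left(b \right)} = \frac{130}{7}$
$\frac{1}{a{\left(I{\left(y \right)} \right)}} = \frac{1}{\frac{130}{7}} = \frac{7}{130}$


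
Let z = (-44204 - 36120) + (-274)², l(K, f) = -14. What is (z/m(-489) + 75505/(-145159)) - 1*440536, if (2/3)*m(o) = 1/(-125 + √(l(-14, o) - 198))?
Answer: -1394914187/435477 - 20992*I*√53/3 ≈ -3203.2 - 50941.0*I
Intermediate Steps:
z = -5248 (z = -80324 + 75076 = -5248)
m(o) = 3/(2*(-125 + 2*I*√53)) (m(o) = 3/(2*(-125 + √(-14 - 198))) = 3/(2*(-125 + √(-212))) = 3/(2*(-125 + 2*I*√53)))
(z/m(-489) + 75505/(-145159)) - 1*440536 = (-5248/(-125/10558 - I*√53/5279) + 75505/(-145159)) - 1*440536 = (-5248/(-125/10558 - I*√53/5279) + 75505*(-1/145159)) - 440536 = (-5248/(-125/10558 - I*√53/5279) - 75505/145159) - 440536 = (-75505/145159 - 5248/(-125/10558 - I*√53/5279)) - 440536 = -63947840729/145159 - 5248/(-125/10558 - I*√53/5279)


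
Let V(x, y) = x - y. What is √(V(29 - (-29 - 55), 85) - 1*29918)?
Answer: 7*I*√610 ≈ 172.89*I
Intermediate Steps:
√(V(29 - (-29 - 55), 85) - 1*29918) = √(((29 - (-29 - 55)) - 1*85) - 1*29918) = √(((29 - 1*(-84)) - 85) - 29918) = √(((29 + 84) - 85) - 29918) = √((113 - 85) - 29918) = √(28 - 29918) = √(-29890) = 7*I*√610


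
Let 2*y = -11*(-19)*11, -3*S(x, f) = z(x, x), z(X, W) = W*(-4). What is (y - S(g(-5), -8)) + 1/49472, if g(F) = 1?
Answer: 170406307/148416 ≈ 1148.2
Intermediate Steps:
z(X, W) = -4*W
S(x, f) = 4*x/3 (S(x, f) = -(-4)*x/3 = 4*x/3)
y = 2299/2 (y = (-11*(-19)*11)/2 = (209*11)/2 = (1/2)*2299 = 2299/2 ≈ 1149.5)
(y - S(g(-5), -8)) + 1/49472 = (2299/2 - 4/3) + 1/49472 = 6889/6 + 1/49472 = 170406307/148416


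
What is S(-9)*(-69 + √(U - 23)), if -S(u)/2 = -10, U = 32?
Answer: -1320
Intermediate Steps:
S(u) = 20 (S(u) = -2*(-10) = 20)
S(-9)*(-69 + √(U - 23)) = 20*(-69 + √(32 - 23)) = 20*(-69 + √9) = 20*(-69 + 3) = 20*(-66) = -1320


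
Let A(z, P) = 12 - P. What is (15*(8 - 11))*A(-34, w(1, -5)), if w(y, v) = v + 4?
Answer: -585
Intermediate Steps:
w(y, v) = 4 + v
(15*(8 - 11))*A(-34, w(1, -5)) = (15*(8 - 11))*(12 - (4 - 5)) = (15*(-3))*(12 - 1*(-1)) = -45*(12 + 1) = -45*13 = -585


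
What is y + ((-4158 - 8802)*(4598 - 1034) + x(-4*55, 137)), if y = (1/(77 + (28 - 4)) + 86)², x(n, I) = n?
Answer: -471105257691/10201 ≈ -4.6182e+7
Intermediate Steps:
y = 75463969/10201 (y = (1/(77 + 24) + 86)² = (1/101 + 86)² = (8687/101)² = 75463969/10201 ≈ 7397.7)
y + ((-4158 - 8802)*(4598 - 1034) + x(-4*55, 137)) = 75463969/10201 + ((-4158 - 8802)*(4598 - 1034) - 4*55) = 75463969/10201 + (-12960*3564 - 220) = 75463969/10201 + (-46189440 - 220) = 75463969/10201 - 46189660 = -471105257691/10201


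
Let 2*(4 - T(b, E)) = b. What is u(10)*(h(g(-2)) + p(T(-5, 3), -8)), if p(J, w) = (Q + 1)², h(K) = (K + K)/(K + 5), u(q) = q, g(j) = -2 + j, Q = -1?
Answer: -80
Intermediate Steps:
T(b, E) = 4 - b/2
h(K) = 2*K/(5 + K) (h(K) = (2*K)/(5 + K) = 2*K/(5 + K))
p(J, w) = 0 (p(J, w) = (-1 + 1)² = 0² = 0)
u(10)*(h(g(-2)) + p(T(-5, 3), -8)) = 10*(2*(-2 - 2)/(5 + (-2 - 2)) + 0) = 10*(2*(-4)/(5 - 4) + 0) = 10*(2*(-4)/1 + 0) = 10*(2*(-4)*1 + 0) = 10*(-8 + 0) = 10*(-8) = -80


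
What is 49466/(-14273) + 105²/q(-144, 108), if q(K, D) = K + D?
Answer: -17682289/57092 ≈ -309.72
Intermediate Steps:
q(K, D) = D + K
49466/(-14273) + 105²/q(-144, 108) = 49466/(-14273) + 105²/(108 - 144) = 49466*(-1/14273) + 11025/(-36) = -49466/14273 + 11025*(-1/36) = -49466/14273 - 1225/4 = -17682289/57092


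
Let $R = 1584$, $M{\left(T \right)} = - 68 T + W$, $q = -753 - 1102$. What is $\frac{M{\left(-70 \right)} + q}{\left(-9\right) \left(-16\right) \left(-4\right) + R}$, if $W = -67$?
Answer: $\frac{473}{168} \approx 2.8155$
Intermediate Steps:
$q = -1855$
$M{\left(T \right)} = -67 - 68 T$ ($M{\left(T \right)} = - 68 T - 67 = -67 - 68 T$)
$\frac{M{\left(-70 \right)} + q}{\left(-9\right) \left(-16\right) \left(-4\right) + R} = \frac{\left(-67 - -4760\right) - 1855}{\left(-9\right) \left(-16\right) \left(-4\right) + 1584} = \frac{\left(-67 + 4760\right) - 1855}{144 \left(-4\right) + 1584} = \frac{4693 - 1855}{-576 + 1584} = \frac{2838}{1008} = 2838 \cdot \frac{1}{1008} = \frac{473}{168}$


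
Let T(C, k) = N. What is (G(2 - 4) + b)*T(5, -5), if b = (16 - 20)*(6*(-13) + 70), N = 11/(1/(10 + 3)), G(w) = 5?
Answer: 5291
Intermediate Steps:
N = 143 (N = 11/(1/13) = 11*13 = 143)
b = 32 (b = -4*(-78 + 70) = -4*(-8) = 32)
T(C, k) = 143
(G(2 - 4) + b)*T(5, -5) = (5 + 32)*143 = 37*143 = 5291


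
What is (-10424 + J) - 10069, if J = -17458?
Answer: -37951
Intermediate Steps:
(-10424 + J) - 10069 = (-10424 - 17458) - 10069 = -27882 - 10069 = -37951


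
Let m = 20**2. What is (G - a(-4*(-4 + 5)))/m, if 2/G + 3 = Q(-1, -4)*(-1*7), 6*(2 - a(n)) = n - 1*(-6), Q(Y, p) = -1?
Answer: -7/2400 ≈ -0.0029167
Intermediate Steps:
a(n) = 1 - n/6 (a(n) = 2 - (n - 1*(-6))/6 = 2 - (n + 6)/6 = 2 - (6 + n)/6 = 2 + (-1 - n/6) = 1 - n/6)
m = 400
G = 1/2 (G = 2/(-3 - (-1)*7) = 2/(-3 - 1*(-7)) = 2/(-3 + 7) = 2/4 = 2*(1/4) = 1/2 ≈ 0.50000)
(G - a(-4*(-4 + 5)))/m = (1/2 - (1 - (-2)*(-4 + 5)/3))/400 = (1/2 - (1 - (-2)/3))*(1/400) = (1/2 - (1 - 1/6*(-4)))*(1/400) = (1/2 - (1 + 2/3))*(1/400) = (1/2 - 1*5/3)*(1/400) = (1/2 - 5/3)*(1/400) = -7/6*1/400 = -7/2400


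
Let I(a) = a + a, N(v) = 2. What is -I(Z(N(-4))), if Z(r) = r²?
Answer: -8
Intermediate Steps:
I(a) = 2*a
-I(Z(N(-4))) = -2*2² = -2*4 = -1*8 = -8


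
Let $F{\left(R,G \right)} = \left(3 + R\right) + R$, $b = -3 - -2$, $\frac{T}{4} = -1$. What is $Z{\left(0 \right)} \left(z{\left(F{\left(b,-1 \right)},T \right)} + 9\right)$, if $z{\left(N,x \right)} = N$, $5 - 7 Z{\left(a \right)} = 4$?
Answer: $\frac{10}{7} \approx 1.4286$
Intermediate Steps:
$T = -4$ ($T = 4 \left(-1\right) = -4$)
$b = -1$ ($b = -3 + 2 = -1$)
$Z{\left(a \right)} = \frac{1}{7}$ ($Z{\left(a \right)} = \frac{5}{7} - \frac{4}{7} = \frac{1}{7}$)
$F{\left(R,G \right)} = 3 + 2 R$
$Z{\left(0 \right)} \left(z{\left(F{\left(b,-1 \right)},T \right)} + 9\right) = \frac{\left(3 + 2 \left(-1\right)\right) + 9}{7} = \frac{\left(3 - 2\right) + 9}{7} = \frac{1 + 9}{7} = \frac{1}{7} \cdot 10 = \frac{10}{7}$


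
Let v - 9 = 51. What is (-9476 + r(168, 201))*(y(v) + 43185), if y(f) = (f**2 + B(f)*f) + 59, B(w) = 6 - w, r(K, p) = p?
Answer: -404427100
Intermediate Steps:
v = 60 (v = 9 + 51 = 60)
y(f) = 59 + f**2 + f*(6 - f) (y(f) = (f**2 + (6 - f)*f) + 59 = (f**2 + f*(6 - f)) + 59 = 59 + f**2 + f*(6 - f))
(-9476 + r(168, 201))*(y(v) + 43185) = (-9476 + 201)*((59 + 6*60) + 43185) = -9275*((59 + 360) + 43185) = -9275*(419 + 43185) = -9275*43604 = -404427100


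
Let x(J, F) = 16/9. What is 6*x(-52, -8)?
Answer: 32/3 ≈ 10.667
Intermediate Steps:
x(J, F) = 16/9 (x(J, F) = 16*(1/9) = 16/9)
6*x(-52, -8) = 6*(16/9) = 32/3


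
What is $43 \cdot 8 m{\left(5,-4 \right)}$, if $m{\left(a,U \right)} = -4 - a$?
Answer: $-3096$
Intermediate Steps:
$43 \cdot 8 m{\left(5,-4 \right)} = 43 \cdot 8 \left(-4 - 5\right) = 344 \left(-4 - 5\right) = 344 \left(-9\right) = -3096$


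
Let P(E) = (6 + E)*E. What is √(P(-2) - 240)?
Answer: 2*I*√62 ≈ 15.748*I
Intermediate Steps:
P(E) = E*(6 + E)
√(P(-2) - 240) = √(-2*(6 - 2) - 240) = √(-2*4 - 240) = √(-8 - 240) = √(-248) = 2*I*√62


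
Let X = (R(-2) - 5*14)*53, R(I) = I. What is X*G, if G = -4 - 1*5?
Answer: 34344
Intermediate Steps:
G = -9 (G = -4 - 5 = -9)
X = -3816 (X = (-2 - 5*14)*53 = (-2 - 70)*53 = -72*53 = -3816)
X*G = -3816*(-9) = 34344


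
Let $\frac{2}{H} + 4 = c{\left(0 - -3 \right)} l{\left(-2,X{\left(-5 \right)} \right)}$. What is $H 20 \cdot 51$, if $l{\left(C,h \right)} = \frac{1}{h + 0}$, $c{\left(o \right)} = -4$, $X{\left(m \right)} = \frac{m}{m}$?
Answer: $-255$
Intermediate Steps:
$X{\left(m \right)} = 1$
$l{\left(C,h \right)} = \frac{1}{h}$
$H = - \frac{1}{4}$ ($H = \frac{2}{-4 - \frac{4}{1}} = \frac{2}{-4 - 4} = \frac{2}{-8} = 2 \left(- \frac{1}{8}\right) = - \frac{1}{4} \approx -0.25$)
$H 20 \cdot 51 = - \frac{20 \cdot 51}{4} = \left(- \frac{1}{4}\right) 1020 = -255$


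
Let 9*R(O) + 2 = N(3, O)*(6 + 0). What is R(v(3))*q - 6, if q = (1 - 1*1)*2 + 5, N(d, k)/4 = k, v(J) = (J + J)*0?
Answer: -64/9 ≈ -7.1111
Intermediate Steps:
v(J) = 0 (v(J) = (2*J)*0 = 0)
N(d, k) = 4*k
q = 5 (q = (1 - 1)*2 + 5 = 0*2 + 5 = 0 + 5 = 5)
R(O) = -2/9 + 8*O/3 (R(O) = -2/9 + ((4*O)*(6 + 0))/9 = -2/9 + ((4*O)*6)/9 = -2/9 + (24*O)/9 = -2/9 + 8*O/3)
R(v(3))*q - 6 = (-2/9 + (8/3)*0)*5 - 6 = (-2/9 + 0)*5 - 6 = -2/9*5 - 6 = -10/9 - 6 = -64/9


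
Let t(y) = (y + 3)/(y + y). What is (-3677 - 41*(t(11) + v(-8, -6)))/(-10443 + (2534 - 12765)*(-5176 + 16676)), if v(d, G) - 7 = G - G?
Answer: 43891/1294336373 ≈ 3.3910e-5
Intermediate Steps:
v(d, G) = 7 (v(d, G) = 7 + (G - G) = 7 + 0 = 7)
t(y) = (3 + y)/(2*y) (t(y) = (3 + y)/((2*y)) = (3 + y)*(1/(2*y)) = (3 + y)/(2*y))
(-3677 - 41*(t(11) + v(-8, -6)))/(-10443 + (2534 - 12765)*(-5176 + 16676)) = (-3677 - 41*((½)*(3 + 11)/11 + 7))/(-10443 + (2534 - 12765)*(-5176 + 16676)) = (-3677 - 41*((½)*(1/11)*14 + 7))/(-10443 - 10231*11500) = (-3677 - 41*(7/11 + 7))/(-10443 - 117656500) = (-3677 - 41*84/11)/(-117666943) = (-3677 - 3444/11)*(-1/117666943) = -43891/11*(-1/117666943) = 43891/1294336373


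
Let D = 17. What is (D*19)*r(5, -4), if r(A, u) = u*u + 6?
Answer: 7106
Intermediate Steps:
r(A, u) = 6 + u² (r(A, u) = u² + 6 = 6 + u²)
(D*19)*r(5, -4) = (17*19)*(6 + (-4)²) = 323*(6 + 16) = 323*22 = 7106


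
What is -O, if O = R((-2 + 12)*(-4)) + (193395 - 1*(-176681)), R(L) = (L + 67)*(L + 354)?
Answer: -378554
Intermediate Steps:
R(L) = (67 + L)*(354 + L)
O = 378554 (O = (23718 + ((-2 + 12)*(-4))**2 + 421*((-2 + 12)*(-4))) + (193395 - 1*(-176681)) = (23718 + (10*(-4))**2 + 421*(10*(-4))) + (193395 + 176681) = (23718 + (-40)**2 + 421*(-40)) + 370076 = (23718 + 1600 - 16840) + 370076 = 8478 + 370076 = 378554)
-O = -1*378554 = -378554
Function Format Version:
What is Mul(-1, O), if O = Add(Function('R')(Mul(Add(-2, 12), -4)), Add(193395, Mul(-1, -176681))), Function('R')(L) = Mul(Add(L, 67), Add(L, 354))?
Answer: -378554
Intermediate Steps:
Function('R')(L) = Mul(Add(67, L), Add(354, L))
O = 378554 (O = Add(Add(23718, Pow(Mul(Add(-2, 12), -4), 2), Mul(421, Mul(Add(-2, 12), -4))), Add(193395, Mul(-1, -176681))) = Add(Add(23718, Pow(Mul(10, -4), 2), Mul(421, Mul(10, -4))), Add(193395, 176681)) = Add(Add(23718, Pow(-40, 2), Mul(421, -40)), 370076) = Add(Add(23718, 1600, -16840), 370076) = Add(8478, 370076) = 378554)
Mul(-1, O) = Mul(-1, 378554) = -378554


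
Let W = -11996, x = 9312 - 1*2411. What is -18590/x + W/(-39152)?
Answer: -161262821/67546988 ≈ -2.3874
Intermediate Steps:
x = 6901 (x = 9312 - 2411 = 6901)
-18590/x + W/(-39152) = -18590/6901 - 11996/(-39152) = -18590*1/6901 - 11996*(-1/39152) = -18590/6901 + 2999/9788 = -161262821/67546988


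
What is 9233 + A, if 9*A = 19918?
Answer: 103015/9 ≈ 11446.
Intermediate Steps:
A = 19918/9 (A = (⅑)*19918 = 19918/9 ≈ 2213.1)
9233 + A = 9233 + 19918/9 = 103015/9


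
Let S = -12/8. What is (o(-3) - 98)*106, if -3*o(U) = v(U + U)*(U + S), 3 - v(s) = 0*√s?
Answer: -9911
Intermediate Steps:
v(s) = 3 (v(s) = 3 - 0*√s = 3 - 1*0 = 3 + 0 = 3)
S = -3/2 (S = -12*⅛ = -3/2 ≈ -1.5000)
o(U) = 3/2 - U (o(U) = -(U - 3/2) = -(-3/2 + U) = -(-9/2 + 3*U)/3 = 3/2 - U)
(o(-3) - 98)*106 = ((3/2 - 1*(-3)) - 98)*106 = ((3/2 + 3) - 98)*106 = (9/2 - 98)*106 = -187/2*106 = -9911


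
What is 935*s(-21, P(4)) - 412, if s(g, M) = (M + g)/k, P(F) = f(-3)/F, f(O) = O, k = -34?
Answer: 1489/8 ≈ 186.13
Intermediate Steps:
P(F) = -3/F
s(g, M) = -M/34 - g/34 (s(g, M) = (M + g)/(-34) = (M + g)*(-1/34) = -M/34 - g/34)
935*s(-21, P(4)) - 412 = 935*(-(-3)/(34*4) - 1/34*(-21)) - 412 = 935*(-(-3)/(34*4) + 21/34) - 412 = 935*(-1/34*(-¾) + 21/34) - 412 = 935*(3/136 + 21/34) - 412 = 935*(87/136) - 412 = 4785/8 - 412 = 1489/8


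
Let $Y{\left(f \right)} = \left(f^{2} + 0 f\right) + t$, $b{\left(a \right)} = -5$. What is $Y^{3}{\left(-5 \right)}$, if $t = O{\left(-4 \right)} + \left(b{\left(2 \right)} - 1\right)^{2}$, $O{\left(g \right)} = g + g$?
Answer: $148877$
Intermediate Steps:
$O{\left(g \right)} = 2 g$
$t = 28$ ($t = 2 \left(-4\right) + \left(-5 - 1\right)^{2} = -8 + \left(-6\right)^{2} = -8 + 36 = 28$)
$Y{\left(f \right)} = 28 + f^{2}$ ($Y{\left(f \right)} = \left(f^{2} + 0 f\right) + 28 = \left(f^{2} + 0\right) + 28 = f^{2} + 28 = 28 + f^{2}$)
$Y^{3}{\left(-5 \right)} = \left(28 + \left(-5\right)^{2}\right)^{3} = \left(28 + 25\right)^{3} = 53^{3} = 148877$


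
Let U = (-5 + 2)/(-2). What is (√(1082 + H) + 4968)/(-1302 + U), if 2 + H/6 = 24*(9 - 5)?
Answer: -1104/289 - 2*√1646/2601 ≈ -3.8513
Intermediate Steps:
H = 564 (H = -12 + 6*(24*(9 - 5)) = -12 + 6*(24*4) = -12 + 6*96 = -12 + 576 = 564)
U = 3/2 (U = -½*(-3) = 3/2 ≈ 1.5000)
(√(1082 + H) + 4968)/(-1302 + U) = (√(1082 + 564) + 4968)/(-1302 + 3/2) = (√1646 + 4968)/(-2601/2) = (4968 + √1646)*(-2/2601) = -1104/289 - 2*√1646/2601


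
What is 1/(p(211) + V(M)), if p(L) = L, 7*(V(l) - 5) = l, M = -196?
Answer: 1/188 ≈ 0.0053191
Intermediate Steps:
V(l) = 5 + l/7
1/(p(211) + V(M)) = 1/(211 + (5 + (1/7)*(-196))) = 1/(211 + (5 - 28)) = 1/(211 - 23) = 1/188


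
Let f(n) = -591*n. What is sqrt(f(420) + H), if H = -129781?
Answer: I*sqrt(378001) ≈ 614.82*I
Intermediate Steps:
sqrt(f(420) + H) = sqrt(-591*420 - 129781) = sqrt(-248220 - 129781) = sqrt(-378001) = I*sqrt(378001)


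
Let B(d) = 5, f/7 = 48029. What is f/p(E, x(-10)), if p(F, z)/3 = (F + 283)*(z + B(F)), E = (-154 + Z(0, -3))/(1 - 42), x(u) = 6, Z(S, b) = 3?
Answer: 13784323/387882 ≈ 35.537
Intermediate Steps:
f = 336203 (f = 7*48029 = 336203)
E = 151/41 (E = (-154 + 3)/(1 - 42) = -151/(-41) = -151*(-1/41) = 151/41 ≈ 3.6829)
p(F, z) = 3*(5 + z)*(283 + F) (p(F, z) = 3*((F + 283)*(z + 5)) = 3*((283 + F)*(5 + z)) = 3*((5 + z)*(283 + F)) = 3*(5 + z)*(283 + F))
f/p(E, x(-10)) = 336203/(4245 + 15*(151/41) + 849*6 + 3*(151/41)*6) = 336203/(4245 + 2265/41 + 5094 + 2718/41) = 336203/(387882/41) = 336203*(41/387882) = 13784323/387882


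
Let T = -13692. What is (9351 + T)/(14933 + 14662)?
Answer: -1447/9865 ≈ -0.14668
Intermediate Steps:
(9351 + T)/(14933 + 14662) = (9351 - 13692)/(14933 + 14662) = -4341/29595 = -4341*1/29595 = -1447/9865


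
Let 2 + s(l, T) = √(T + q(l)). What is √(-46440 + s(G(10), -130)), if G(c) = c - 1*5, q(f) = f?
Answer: √(-46442 + 5*I*√5) ≈ 0.026 + 215.5*I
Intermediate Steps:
G(c) = -5 + c (G(c) = c - 5 = -5 + c)
s(l, T) = -2 + √(T + l)
√(-46440 + s(G(10), -130)) = √(-46440 + (-2 + √(-130 + (-5 + 10)))) = √(-46440 + (-2 + √(-130 + 5))) = √(-46440 + (-2 + √(-125))) = √(-46440 + (-2 + 5*I*√5)) = √(-46442 + 5*I*√5)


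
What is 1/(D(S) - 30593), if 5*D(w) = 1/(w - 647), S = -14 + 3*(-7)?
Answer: -3410/104322131 ≈ -3.2687e-5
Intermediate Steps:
S = -35 (S = -14 - 21 = -35)
D(w) = 1/(5*(-647 + w)) (D(w) = 1/(5*(w - 647)) = 1/(5*(-647 + w)))
1/(D(S) - 30593) = 1/(1/(5*(-647 - 35)) - 30593) = 1/((1/5)/(-682) - 30593) = 1/((1/5)*(-1/682) - 30593) = 1/(-1/3410 - 30593) = 1/(-104322131/3410) = -3410/104322131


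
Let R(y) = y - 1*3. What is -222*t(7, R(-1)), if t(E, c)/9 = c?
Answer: 7992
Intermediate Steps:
R(y) = -3 + y (R(y) = y - 3 = -3 + y)
t(E, c) = 9*c
-222*t(7, R(-1)) = -1998*(-3 - 1) = -1998*(-4) = -222*(-36) = 7992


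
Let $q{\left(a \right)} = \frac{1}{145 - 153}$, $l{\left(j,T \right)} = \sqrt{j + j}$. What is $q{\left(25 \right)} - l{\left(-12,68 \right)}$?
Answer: $- \frac{1}{8} - 2 i \sqrt{6} \approx -0.125 - 4.899 i$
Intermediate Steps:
$l{\left(j,T \right)} = \sqrt{2} \sqrt{j}$ ($l{\left(j,T \right)} = \sqrt{2 j} = \sqrt{2} \sqrt{j}$)
$q{\left(a \right)} = - \frac{1}{8}$ ($q{\left(a \right)} = \frac{1}{-8} = - \frac{1}{8}$)
$q{\left(25 \right)} - l{\left(-12,68 \right)} = - \frac{1}{8} - \sqrt{2} \sqrt{-12} = - \frac{1}{8} - \sqrt{2} \cdot 2 i \sqrt{3} = - \frac{1}{8} - 2 i \sqrt{6}$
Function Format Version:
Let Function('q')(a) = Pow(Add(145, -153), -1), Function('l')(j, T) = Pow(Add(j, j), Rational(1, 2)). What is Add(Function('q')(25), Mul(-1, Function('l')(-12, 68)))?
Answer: Add(Rational(-1, 8), Mul(-2, I, Pow(6, Rational(1, 2)))) ≈ Add(-0.12500, Mul(-4.8990, I))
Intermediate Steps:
Function('l')(j, T) = Mul(Pow(2, Rational(1, 2)), Pow(j, Rational(1, 2))) (Function('l')(j, T) = Pow(Mul(2, j), Rational(1, 2)) = Mul(Pow(2, Rational(1, 2)), Pow(j, Rational(1, 2))))
Function('q')(a) = Rational(-1, 8) (Function('q')(a) = Pow(-8, -1) = Rational(-1, 8))
Add(Function('q')(25), Mul(-1, Function('l')(-12, 68))) = Add(Rational(-1, 8), Mul(-1, Mul(Pow(2, Rational(1, 2)), Pow(-12, Rational(1, 2))))) = Add(Rational(-1, 8), Mul(-1, Mul(Pow(2, Rational(1, 2)), Mul(2, I, Pow(3, Rational(1, 2)))))) = Add(Rational(-1, 8), Mul(-1, Mul(2, I, Pow(6, Rational(1, 2))))) = Add(Rational(-1, 8), Mul(-2, I, Pow(6, Rational(1, 2))))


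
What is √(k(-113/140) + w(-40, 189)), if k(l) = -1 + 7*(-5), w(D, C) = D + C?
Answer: √113 ≈ 10.630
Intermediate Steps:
w(D, C) = C + D
k(l) = -36 (k(l) = -1 - 35 = -36)
√(k(-113/140) + w(-40, 189)) = √(-36 + (189 - 40)) = √(-36 + 149) = √113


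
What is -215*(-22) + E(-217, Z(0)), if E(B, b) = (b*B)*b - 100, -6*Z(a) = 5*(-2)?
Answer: 36245/9 ≈ 4027.2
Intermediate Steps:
Z(a) = 5/3 (Z(a) = -5*(-2)/6 = -1/6*(-10) = 5/3)
E(B, b) = -100 + B*b**2 (E(B, b) = (B*b)*b - 100 = B*b**2 - 100 = -100 + B*b**2)
-215*(-22) + E(-217, Z(0)) = -215*(-22) + (-100 - 217*(5/3)**2) = 4730 + (-100 - 217*25/9) = 4730 + (-100 - 5425/9) = 4730 - 6325/9 = 36245/9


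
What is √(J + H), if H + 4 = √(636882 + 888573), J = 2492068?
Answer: √(2492064 + 3*√169495) ≈ 1579.0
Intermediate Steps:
H = -4 + 3*√169495 (H = -4 + √(636882 + 888573) = -4 + √1525455 = -4 + 3*√169495 ≈ 1231.1)
√(J + H) = √(2492068 + (-4 + 3*√169495)) = √(2492064 + 3*√169495)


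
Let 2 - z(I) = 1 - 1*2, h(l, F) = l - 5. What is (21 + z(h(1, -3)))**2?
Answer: 576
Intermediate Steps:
h(l, F) = -5 + l
z(I) = 3 (z(I) = 2 - (1 - 1*2) = 2 - (1 - 2) = 2 - 1*(-1) = 2 + 1 = 3)
(21 + z(h(1, -3)))**2 = (21 + 3)**2 = 24**2 = 576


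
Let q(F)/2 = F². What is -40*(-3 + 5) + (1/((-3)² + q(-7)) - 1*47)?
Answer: -13588/107 ≈ -126.99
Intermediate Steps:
q(F) = 2*F²
-40*(-3 + 5) + (1/((-3)² + q(-7)) - 1*47) = -40*(-3 + 5) + (1/((-3)² + 2*(-7)²) - 1*47) = -40*2 + (1/(9 + 2*49) - 47) = -40*2 + (1/(9 + 98) - 47) = -80 + (1/107 - 47) = -80 - 5028/107 = -13588/107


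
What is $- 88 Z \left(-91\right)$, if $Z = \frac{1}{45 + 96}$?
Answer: $\frac{8008}{141} \approx 56.794$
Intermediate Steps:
$Z = \frac{1}{141} \approx 0.0070922$
$- 88 Z \left(-91\right) = \left(-88\right) \frac{1}{141} \left(-91\right) = \left(- \frac{88}{141}\right) \left(-91\right) = \frac{8008}{141}$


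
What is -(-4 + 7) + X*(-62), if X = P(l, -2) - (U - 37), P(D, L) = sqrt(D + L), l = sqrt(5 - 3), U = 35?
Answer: -127 - 62*I*sqrt(2 - sqrt(2)) ≈ -127.0 - 47.453*I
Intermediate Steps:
l = sqrt(2) ≈ 1.4142
X = 2 + sqrt(-2 + sqrt(2)) (X = sqrt(sqrt(2) - 2) - (35 - 37) = sqrt(-2 + sqrt(2)) - 1*(-2) = sqrt(-2 + sqrt(2)) + 2 = 2 + sqrt(-2 + sqrt(2)) ≈ 2.0 + 0.76537*I)
-(-4 + 7) + X*(-62) = -(-4 + 7) + (2 + sqrt(-2 + sqrt(2)))*(-62) = -1*3 + (-124 - 62*sqrt(-2 + sqrt(2))) = -3 + (-124 - 62*sqrt(-2 + sqrt(2))) = -127 - 62*sqrt(-2 + sqrt(2))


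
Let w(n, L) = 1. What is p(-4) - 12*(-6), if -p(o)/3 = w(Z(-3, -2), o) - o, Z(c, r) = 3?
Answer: 57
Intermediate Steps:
p(o) = -3 + 3*o (p(o) = -3*(1 - o) = -3 + 3*o)
p(-4) - 12*(-6) = (-3 + 3*(-4)) - 12*(-6) = (-3 - 12) + 72 = -15 + 72 = 57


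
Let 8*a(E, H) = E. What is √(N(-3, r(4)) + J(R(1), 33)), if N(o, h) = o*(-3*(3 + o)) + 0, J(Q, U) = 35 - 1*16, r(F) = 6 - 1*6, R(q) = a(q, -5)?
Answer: √19 ≈ 4.3589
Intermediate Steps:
a(E, H) = E/8
R(q) = q/8
r(F) = 0 (r(F) = 6 - 6 = 0)
J(Q, U) = 19 (J(Q, U) = 35 - 16 = 19)
N(o, h) = o*(-9 - 3*o) (N(o, h) = o*(-9 - 3*o) + 0 = o*(-9 - 3*o))
√(N(-3, r(4)) + J(R(1), 33)) = √(-3*(-3)*(3 - 3) + 19) = √(-3*(-3)*0 + 19) = √(0 + 19) = √19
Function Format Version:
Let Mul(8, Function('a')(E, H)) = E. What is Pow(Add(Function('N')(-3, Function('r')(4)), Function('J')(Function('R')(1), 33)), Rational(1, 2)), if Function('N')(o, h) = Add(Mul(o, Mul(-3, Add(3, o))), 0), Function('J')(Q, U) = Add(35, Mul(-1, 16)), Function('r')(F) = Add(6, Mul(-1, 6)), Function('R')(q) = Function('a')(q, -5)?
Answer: Pow(19, Rational(1, 2)) ≈ 4.3589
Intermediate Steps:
Function('a')(E, H) = Mul(Rational(1, 8), E)
Function('R')(q) = Mul(Rational(1, 8), q)
Function('r')(F) = 0 (Function('r')(F) = Add(6, -6) = 0)
Function('J')(Q, U) = 19 (Function('J')(Q, U) = Add(35, -16) = 19)
Function('N')(o, h) = Mul(o, Add(-9, Mul(-3, o))) (Function('N')(o, h) = Add(Mul(o, Add(-9, Mul(-3, o))), 0) = Mul(o, Add(-9, Mul(-3, o))))
Pow(Add(Function('N')(-3, Function('r')(4)), Function('J')(Function('R')(1), 33)), Rational(1, 2)) = Pow(Add(Mul(-3, -3, Add(3, -3)), 19), Rational(1, 2)) = Pow(Add(Mul(-3, -3, 0), 19), Rational(1, 2)) = Pow(Add(0, 19), Rational(1, 2)) = Pow(19, Rational(1, 2))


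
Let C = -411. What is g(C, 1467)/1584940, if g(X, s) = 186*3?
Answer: 279/792470 ≈ 0.00035206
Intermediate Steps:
g(X, s) = 558
g(C, 1467)/1584940 = 558/1584940 = 558*(1/1584940) = 279/792470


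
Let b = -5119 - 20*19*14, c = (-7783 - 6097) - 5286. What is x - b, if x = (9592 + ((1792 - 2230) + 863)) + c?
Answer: 1290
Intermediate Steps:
c = -19166 (c = -13880 - 5286 = -19166)
x = -9149 (x = (9592 + ((1792 - 2230) + 863)) - 19166 = (9592 + (-438 + 863)) - 19166 = (9592 + 425) - 19166 = 10017 - 19166 = -9149)
b = -10439 (b = -5119 - 380*14 = -5119 - 1*5320 = -5119 - 5320 = -10439)
x - b = -9149 - 1*(-10439) = -9149 + 10439 = 1290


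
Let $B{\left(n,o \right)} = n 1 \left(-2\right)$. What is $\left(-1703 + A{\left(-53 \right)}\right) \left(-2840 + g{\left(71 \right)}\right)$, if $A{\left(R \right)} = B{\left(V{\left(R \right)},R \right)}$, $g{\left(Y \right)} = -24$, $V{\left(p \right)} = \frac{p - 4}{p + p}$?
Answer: $\frac{258665024}{53} \approx 4.8805 \cdot 10^{6}$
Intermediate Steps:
$V{\left(p \right)} = \frac{-4 + p}{2 p}$
$B{\left(n,o \right)} = - 2 n$ ($B{\left(n,o \right)} = n \left(-2\right) = - 2 n$)
$A{\left(R \right)} = - \frac{-4 + R}{R}$ ($A{\left(R \right)} = - 2 \frac{-4 + R}{2 R} = - \frac{-4 + R}{R}$)
$\left(-1703 + A{\left(-53 \right)}\right) \left(-2840 + g{\left(71 \right)}\right) = \left(-1703 + \frac{4 - -53}{-53}\right) \left(-2840 - 24\right) = \left(-1703 - \frac{4 + 53}{53}\right) \left(-2864\right) = \left(-1703 - \frac{57}{53}\right) \left(-2864\right) = \left(- \frac{90316}{53}\right) \left(-2864\right) = \frac{258665024}{53}$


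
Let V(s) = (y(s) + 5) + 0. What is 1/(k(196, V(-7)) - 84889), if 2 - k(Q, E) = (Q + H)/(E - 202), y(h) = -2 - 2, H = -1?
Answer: -67/5687364 ≈ -1.1781e-5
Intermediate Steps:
y(h) = -4
V(s) = 1 (V(s) = (-4 + 5) + 0 = 1 + 0 = 1)
k(Q, E) = 2 - (-1 + Q)/(-202 + E) (k(Q, E) = 2 - (Q - 1)/(E - 202) = 2 - (-1 + Q)/(-202 + E))
1/(k(196, V(-7)) - 84889) = 1/((-403 - 1*196 + 2*1)/(-202 + 1) - 84889) = 1/((-403 - 196 + 2)/(-201) - 84889) = 1/(-1/201*(-597) - 84889) = 1/(199/67 - 84889) = 1/(-5687364/67) = -67/5687364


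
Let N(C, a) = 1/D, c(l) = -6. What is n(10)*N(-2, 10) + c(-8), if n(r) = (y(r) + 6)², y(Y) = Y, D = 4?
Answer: 58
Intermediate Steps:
N(C, a) = ¼ (N(C, a) = 1/4 = ¼)
n(r) = (6 + r)² (n(r) = (r + 6)² = (6 + r)²)
n(10)*N(-2, 10) + c(-8) = (6 + 10)²*(¼) - 6 = 16²*(¼) - 6 = 256*(¼) - 6 = 64 - 6 = 58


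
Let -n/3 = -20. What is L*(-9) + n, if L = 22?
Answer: -138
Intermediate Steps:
n = 60 (n = -3*(-20) = 60)
L*(-9) + n = 22*(-9) + 60 = -198 + 60 = -138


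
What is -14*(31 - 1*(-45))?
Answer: -1064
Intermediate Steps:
-14*(31 - 1*(-45)) = -14*(31 + 45) = -14*76 = -1064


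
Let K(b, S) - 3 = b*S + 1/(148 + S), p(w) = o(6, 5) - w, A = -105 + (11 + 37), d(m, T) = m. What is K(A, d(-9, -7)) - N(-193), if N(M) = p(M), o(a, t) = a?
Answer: 44064/139 ≈ 317.01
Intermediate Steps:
A = -57 (A = -105 + 48 = -57)
p(w) = 6 - w
K(b, S) = 3 + 1/(148 + S) + S*b (K(b, S) = 3 + (b*S + 1/(148 + S)) = 3 + (S*b + 1/(148 + S)) = 3 + (1/(148 + S) + S*b) = 3 + 1/(148 + S) + S*b)
N(M) = 6 - M
K(A, d(-9, -7)) - N(-193) = (445 + 3*(-9) - 57*(-9)² + 148*(-9)*(-57))/(148 - 9) - (6 - 1*(-193)) = (445 - 27 - 57*81 + 75924)/139 - (6 + 193) = (445 - 27 - 4617 + 75924)/139 - 1*199 = (1/139)*71725 - 199 = 71725/139 - 199 = 44064/139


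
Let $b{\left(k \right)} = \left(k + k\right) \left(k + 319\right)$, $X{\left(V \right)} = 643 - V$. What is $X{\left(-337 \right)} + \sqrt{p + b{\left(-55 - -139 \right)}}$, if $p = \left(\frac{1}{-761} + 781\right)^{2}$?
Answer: $980 + \frac{2 \sqrt{98112210946}}{761} \approx 1803.2$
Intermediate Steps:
$p = \frac{353240035600}{579121}$ ($p = \left(- \frac{1}{761} + 781\right)^{2} = \left(\frac{594340}{761}\right)^{2} = \frac{353240035600}{579121} \approx 6.0996 \cdot 10^{5}$)
$b{\left(k \right)} = 2 k \left(319 + k\right)$
$X{\left(-337 \right)} + \sqrt{p + b{\left(-55 - -139 \right)}} = \left(643 - -337\right) + \sqrt{\frac{353240035600}{579121} + 2 \left(-55 - -139\right) \left(319 - -84\right)} = \left(643 + 337\right) + \sqrt{\frac{353240035600}{579121} + 2 \left(-55 + 139\right) \left(319 + \left(-55 + 139\right)\right)} = 980 + \sqrt{\frac{353240035600}{579121} + 2 \cdot 84 \left(319 + 84\right)} = 980 + \sqrt{\frac{353240035600}{579121} + 2 \cdot 84 \cdot 403} = 980 + \sqrt{\frac{353240035600}{579121} + 67704} = 980 + \sqrt{\frac{392448843784}{579121}} = 980 + \frac{2 \sqrt{98112210946}}{761}$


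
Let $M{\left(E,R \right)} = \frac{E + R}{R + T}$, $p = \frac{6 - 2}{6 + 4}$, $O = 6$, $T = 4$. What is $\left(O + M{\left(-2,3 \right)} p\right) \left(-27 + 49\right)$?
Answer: $\frac{4664}{35} \approx 133.26$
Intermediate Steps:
$p = \frac{2}{5}$ ($p = \frac{4}{10} = 4 \cdot \frac{1}{10} = \frac{2}{5} \approx 0.4$)
$M{\left(E,R \right)} = \frac{E + R}{4 + R}$ ($M{\left(E,R \right)} = \frac{E + R}{R + 4} = \frac{E + R}{4 + R}$)
$\left(O + M{\left(-2,3 \right)} p\right) \left(-27 + 49\right) = \left(6 + \frac{-2 + 3}{4 + 3} \cdot \frac{2}{5}\right) \left(-27 + 49\right) = \left(6 + \frac{1}{7} \cdot 1 \cdot \frac{2}{5}\right) 22 = \left(6 + \frac{1}{7} \cdot \frac{2}{5}\right) 22 = \left(6 + \frac{2}{35}\right) 22 = \frac{212}{35} \cdot 22 = \frac{4664}{35}$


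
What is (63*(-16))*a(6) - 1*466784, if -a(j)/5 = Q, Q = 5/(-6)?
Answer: -470984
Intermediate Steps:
Q = -⅚ (Q = 5*(-⅙) = -⅚ ≈ -0.83333)
a(j) = 25/6 (a(j) = -5*(-⅚) = 25/6)
(63*(-16))*a(6) - 1*466784 = (63*(-16))*(25/6) - 1*466784 = -1008*25/6 - 466784 = -4200 - 466784 = -470984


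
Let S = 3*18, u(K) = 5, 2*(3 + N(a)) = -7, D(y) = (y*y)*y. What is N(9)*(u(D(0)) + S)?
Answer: -767/2 ≈ -383.50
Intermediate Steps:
D(y) = y³ (D(y) = y²*y = y³)
N(a) = -13/2 (N(a) = -3 + (½)*(-7) = -3 - 7/2 = -13/2)
S = 54
N(9)*(u(D(0)) + S) = -13*(5 + 54)/2 = -13/2*59 = -767/2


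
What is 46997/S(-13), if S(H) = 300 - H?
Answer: 46997/313 ≈ 150.15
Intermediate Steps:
46997/S(-13) = 46997/(300 - 1*(-13)) = 46997/(300 + 13) = 46997/313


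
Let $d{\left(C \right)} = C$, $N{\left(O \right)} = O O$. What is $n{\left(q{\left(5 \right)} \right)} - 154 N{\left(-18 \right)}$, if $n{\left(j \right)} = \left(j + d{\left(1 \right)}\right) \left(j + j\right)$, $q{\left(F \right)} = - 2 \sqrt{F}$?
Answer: $-49856 - 4 \sqrt{5} \approx -49865.0$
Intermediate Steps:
$N{\left(O \right)} = O^{2}$
$n{\left(j \right)} = 2 j \left(1 + j\right)$ ($n{\left(j \right)} = \left(j + 1\right) \left(j + j\right) = \left(1 + j\right) 2 j = 2 j \left(1 + j\right)$)
$n{\left(q{\left(5 \right)} \right)} - 154 N{\left(-18 \right)} = 2 \left(- 2 \sqrt{5}\right) \left(1 - 2 \sqrt{5}\right) - 154 \left(-18\right)^{2} = - 4 \sqrt{5} \left(1 - 2 \sqrt{5}\right) - 49896 = -49896 - 4 \sqrt{5} \left(1 - 2 \sqrt{5}\right)$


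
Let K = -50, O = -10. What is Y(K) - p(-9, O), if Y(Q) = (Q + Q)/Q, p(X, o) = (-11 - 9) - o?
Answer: 12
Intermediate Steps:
p(X, o) = -20 - o
Y(Q) = 2 (Y(Q) = (2*Q)/Q = 2)
Y(K) - p(-9, O) = 2 - (-20 - 1*(-10)) = 2 - (-20 + 10) = 2 - 1*(-10) = 2 + 10 = 12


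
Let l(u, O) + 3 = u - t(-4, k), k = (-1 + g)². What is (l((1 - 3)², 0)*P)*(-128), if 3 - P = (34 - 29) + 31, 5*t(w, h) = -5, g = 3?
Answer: 8448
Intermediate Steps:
k = 4 (k = (-1 + 3)² = 2² = 4)
t(w, h) = -1 (t(w, h) = (⅕)*(-5) = -1)
l(u, O) = -2 + u (l(u, O) = -3 + (u - 1*(-1)) = -3 + (u + 1) = -3 + (1 + u) = -2 + u)
P = -33 (P = 3 - ((34 - 29) + 31) = 3 - (5 + 31) = 3 - 1*36 = 3 - 36 = -33)
(l((1 - 3)², 0)*P)*(-128) = ((-2 + (1 - 3)²)*(-33))*(-128) = ((-2 + (-2)²)*(-33))*(-128) = ((-2 + 4)*(-33))*(-128) = (2*(-33))*(-128) = -66*(-128) = 8448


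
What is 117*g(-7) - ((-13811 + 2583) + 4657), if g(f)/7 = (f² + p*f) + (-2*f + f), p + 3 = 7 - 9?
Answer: 81100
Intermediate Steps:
p = -5 (p = -3 + (7 - 9) = -3 - 2 = -5)
g(f) = -42*f + 7*f² (g(f) = 7*((f² - 5*f) + (-2*f + f)) = 7*((f² - 5*f) - f) = 7*(f² - 6*f) = -42*f + 7*f²)
117*g(-7) - ((-13811 + 2583) + 4657) = 117*(7*(-7)*(-6 - 7)) - ((-13811 + 2583) + 4657) = 117*(7*(-7)*(-13)) - (-11228 + 4657) = 117*637 - 1*(-6571) = 74529 + 6571 = 81100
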